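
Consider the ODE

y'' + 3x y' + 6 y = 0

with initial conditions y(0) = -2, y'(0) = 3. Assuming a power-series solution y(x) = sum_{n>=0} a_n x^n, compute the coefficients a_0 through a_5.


Ansatz: y(x) = sum_{n>=0} a_n x^n, so y'(x) = sum_{n>=1} n a_n x^(n-1) and y''(x) = sum_{n>=2} n(n-1) a_n x^(n-2).
Substitute into P(x) y'' + Q(x) y' + R(x) y = 0 with P(x) = 1, Q(x) = 3x, R(x) = 6, and match powers of x.
Initial conditions: a_0 = -2, a_1 = 3.
Setting the coefficient of each power of x to zero and solving order by order (substituting the coefficients already found):
  x^0: 2 a_2 + 6 a_0 = 0  ->  2 a_2 = -6 a_0 = 12  ->  a_2 = 6
  x^1: 6 a_3 + 9 a_1 = 0  ->  6 a_3 = -9 a_1 = -27  ->  a_3 = -9/2
  x^2: 12 a_4 + 12 a_2 = 0  ->  12 a_4 = -12 a_2 = -72  ->  a_4 = -6
  x^3: 20 a_5 + 15 a_3 = 0  ->  20 a_5 = -15 a_3 = 135/2  ->  a_5 = 27/8
Truncated series: y(x) = -2 + 3 x + 6 x^2 - (9/2) x^3 - 6 x^4 + (27/8) x^5 + O(x^6).

a_0 = -2; a_1 = 3; a_2 = 6; a_3 = -9/2; a_4 = -6; a_5 = 27/8


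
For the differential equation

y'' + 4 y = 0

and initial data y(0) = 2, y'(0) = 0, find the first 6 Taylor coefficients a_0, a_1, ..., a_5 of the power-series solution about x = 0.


Ansatz: y(x) = sum_{n>=0} a_n x^n, so y'(x) = sum_{n>=1} n a_n x^(n-1) and y''(x) = sum_{n>=2} n(n-1) a_n x^(n-2).
Substitute into P(x) y'' + Q(x) y' + R(x) y = 0 with P(x) = 1, Q(x) = 0, R(x) = 4, and match powers of x.
Initial conditions: a_0 = 2, a_1 = 0.
Setting the coefficient of each power of x to zero and solving order by order (substituting the coefficients already found):
  x^0: 2 a_2 + 4 a_0 = 0  ->  2 a_2 = -4 a_0 = -8  ->  a_2 = -4
  x^1: 6 a_3 + 4 a_1 = 0  ->  6 a_3 = -4 a_1 = 0  ->  a_3 = 0
  x^2: 12 a_4 + 4 a_2 = 0  ->  12 a_4 = -4 a_2 = 16  ->  a_4 = 4/3
  x^3: 20 a_5 + 4 a_3 = 0  ->  20 a_5 = -4 a_3 = 0  ->  a_5 = 0
Truncated series: y(x) = 2 - 4 x^2 + (4/3) x^4 + O(x^6).

a_0 = 2; a_1 = 0; a_2 = -4; a_3 = 0; a_4 = 4/3; a_5 = 0


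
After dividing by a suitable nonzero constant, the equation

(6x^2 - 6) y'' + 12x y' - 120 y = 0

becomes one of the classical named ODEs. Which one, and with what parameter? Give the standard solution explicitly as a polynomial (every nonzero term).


All three coefficients share the factor -6; dividing through by -6 gives  (1 - x^2) y'' - 2x y' + 20 y = 0.
This matches the Legendre equation (1 - x^2) y'' - 2x y' + n(n+1) y = 0 (note the -2x y' term) with n(n+1) = 20, so n = 4; the polynomial solution is P_4(x).
With y = sum_k a_k x^k, matching x^k gives (k+2)(k+1) a_{k+2} = [k(k+1) - n(n+1)] a_k = (k - 4)(k + 5) a_k. The right side vanishes at k = 4, so the series with the parity of 4 terminates at degree 4.
Standard normalization (P_n(1) = 1): leading coefficient (2n)!/(2^n (n!)^2) = 40320/(16*576) = 35/8, so a_4 = 35/8. Work downward with a_k = (k+1)(k+2) a_{k+2} / ((k - 4)(k + 5)):
  a_2 = (3)(4)(35/8) / ((2 - 4)(2 + 5)) = (105/2)/(-14) = -15/4
  a_0 = (1)(2)(-15/4) / ((0 - 4)(0 + 5)) = (-15/2)/(-20) = 3/8
Hence P_4(x) = 35 x^4/8 - 15 x^2/4 + 3/8.

P_4(x); series = 35 x^4/8 - 15 x^2/4 + 3/8


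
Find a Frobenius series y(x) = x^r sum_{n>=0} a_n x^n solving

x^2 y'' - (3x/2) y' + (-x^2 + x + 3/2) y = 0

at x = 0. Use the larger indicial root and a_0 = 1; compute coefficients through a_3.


Write in Frobenius form y'' + (p(x)/x) y' + (q(x)/x^2) y = 0:
  p(x) = -3/2,  q(x) = -x^2 + x + 3/2.
Indicial equation: r(r-1) + (-3/2) r + (3/2) = 0 -> roots r_1 = 3/2, r_2 = 1.
Take r = r_1 = 3/2. Let y(x) = x^r sum_{n>=0} a_n x^n with a_0 = 1.
Substitute y = x^r sum a_n x^n and match x^{r+n}. The recurrence is
  D(n) a_n + 1 a_{n-1} - 1 a_{n-2} = 0,  where D(n) = (r+n)(r+n-1) + (-3/2)(r+n) + (3/2).
  a_n = [-1 a_{n-1} + 1 a_{n-2}] / D(n).
Since the indicial polynomial factors as (r - r_1)(r - r_2), D(n) = (r_1 + n - r_1)(r_1 + n - r_2) = n(n + 1/2).
Evaluating step by step (a_0 = 1):
  n = 1: D(1) = 1(1 + 1/2) = 3/2; numerator = -1(1) = -1; a_1 = (-1)/(3/2) = -2/3
  n = 2: D(2) = 2(2 + 1/2) = 5; numerator = -1(-2/3) + 1(1) = 5/3; a_2 = (5/3)/(5) = 1/3
  n = 3: D(3) = 3(3 + 1/2) = 21/2; numerator = -1(1/3) + 1(-2/3) = -1; a_3 = (-1)/(21/2) = -2/21

r = 3/2; a_0 = 1; a_1 = -2/3; a_2 = 1/3; a_3 = -2/21


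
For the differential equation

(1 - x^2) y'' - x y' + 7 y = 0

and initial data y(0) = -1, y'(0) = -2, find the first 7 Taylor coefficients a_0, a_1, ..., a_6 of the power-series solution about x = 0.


Ansatz: y(x) = sum_{n>=0} a_n x^n, so y'(x) = sum_{n>=1} n a_n x^(n-1) and y''(x) = sum_{n>=2} n(n-1) a_n x^(n-2).
Substitute into P(x) y'' + Q(x) y' + R(x) y = 0 with P(x) = 1 - x^2, Q(x) = -x, R(x) = 7, and match powers of x.
Initial conditions: a_0 = -1, a_1 = -2.
Setting the coefficient of each power of x to zero and solving order by order (substituting the coefficients already found):
  x^0: 2 a_2 + 7 a_0 = 0  ->  2 a_2 = -7 a_0 = 7  ->  a_2 = 7/2
  x^1: 6 a_3 + 6 a_1 = 0  ->  6 a_3 = -6 a_1 = 12  ->  a_3 = 2
  x^2: 12 a_4 + 3 a_2 = 0  ->  12 a_4 = -3 a_2 = -21/2  ->  a_4 = -7/8
  x^3: 20 a_5 - 2 a_3 = 0  ->  20 a_5 = 2 a_3 = 4  ->  a_5 = 1/5
  x^4: 30 a_6 - 9 a_4 = 0  ->  30 a_6 = 9 a_4 = -63/8  ->  a_6 = -21/80
Truncated series: y(x) = -1 - 2 x + (7/2) x^2 + 2 x^3 - (7/8) x^4 + (1/5) x^5 - (21/80) x^6 + O(x^7).

a_0 = -1; a_1 = -2; a_2 = 7/2; a_3 = 2; a_4 = -7/8; a_5 = 1/5; a_6 = -21/80


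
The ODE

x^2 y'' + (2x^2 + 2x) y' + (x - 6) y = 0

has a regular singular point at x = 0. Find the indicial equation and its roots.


Divide by x^2 to reach normal form y'' + P_1(x) y' + P_2(x) y = 0 with P_1(x) = 2 + 2/x and P_2(x) = 1/x - 6/x^2.
x = 0 is a singular point because the y'-coefficient 2 + 2/x has a pole at x = 0 and the y-coefficient 1/x - 6/x^2 has a pole at x = 0.
It is a regular singular point because x P_1(x) = p(x) = 2x + 2 and x^2 P_2(x) = q(x) = x - 6 are polynomials, hence analytic at x = 0.
p(0) = 2,  q(0) = -6.
Indicial equation: r(r-1) + p(0) r + q(0) = 0, i.e. r^2 + (p(0) - 1) r + q(0) = 0, i.e. r^2 + 1 r - 6 = 0.
Discriminant: (1)^2 - 4(-6) = 25, so r = (-1 ± 5)/2.
Solving: r_1 = 2, r_2 = -3.

indicial: r^2 + 1 r - 6 = 0; roots r_1 = 2, r_2 = -3


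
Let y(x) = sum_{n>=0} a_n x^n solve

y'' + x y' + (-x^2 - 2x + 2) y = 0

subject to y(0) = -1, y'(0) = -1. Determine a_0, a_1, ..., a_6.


Ansatz: y(x) = sum_{n>=0} a_n x^n, so y'(x) = sum_{n>=1} n a_n x^(n-1) and y''(x) = sum_{n>=2} n(n-1) a_n x^(n-2).
Substitute into P(x) y'' + Q(x) y' + R(x) y = 0 with P(x) = 1, Q(x) = x, R(x) = -x^2 - 2x + 2, and match powers of x.
Initial conditions: a_0 = -1, a_1 = -1.
Setting the coefficient of each power of x to zero and solving order by order (substituting the coefficients already found):
  x^0: 2 a_2 + 2 a_0 = 0  ->  2 a_2 = -2 a_0 = 2  ->  a_2 = 1
  x^1: 6 a_3 + 3 a_1 - 2 a_0 = 0  ->  6 a_3 = -3 a_1 + 2 a_0 = 1  ->  a_3 = 1/6
  x^2: 12 a_4 + 4 a_2 - 2 a_1 - a_0 = 0  ->  12 a_4 = -4 a_2 + 2 a_1 + a_0 = -7  ->  a_4 = -7/12
  x^3: 20 a_5 + 5 a_3 - 2 a_2 - a_1 = 0  ->  20 a_5 = -5 a_3 + 2 a_2 + a_1 = 1/6  ->  a_5 = 1/120
  x^4: 30 a_6 + 6 a_4 - 2 a_3 - a_2 = 0  ->  30 a_6 = -6 a_4 + 2 a_3 + a_2 = 29/6  ->  a_6 = 29/180
Truncated series: y(x) = -1 - x + x^2 + (1/6) x^3 - (7/12) x^4 + (1/120) x^5 + (29/180) x^6 + O(x^7).

a_0 = -1; a_1 = -1; a_2 = 1; a_3 = 1/6; a_4 = -7/12; a_5 = 1/120; a_6 = 29/180


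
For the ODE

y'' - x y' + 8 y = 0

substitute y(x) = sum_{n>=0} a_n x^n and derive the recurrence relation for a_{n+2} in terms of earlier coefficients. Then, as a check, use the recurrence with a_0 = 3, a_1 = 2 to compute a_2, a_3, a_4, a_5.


Substitute y = sum_n a_n x^n.
y''(x) has coefficient (n+2)(n+1) a_{n+2} at x^n;
-x y'(x) has coefficient -n a_n at x^n (shift);
8 y(x) has coefficient 8 a_n at x^n.
Matching x^n: (n+2)(n+1) a_{n+2} + (-n + 8) a_n = 0.
Thus a_{n+2} = (n - 8) / ((n+1)(n+2)) * a_n.

Check with a_0 = 3, a_1 = 2 (apply the recurrence for n = 0, 1, 2, 3): a_0 = 3, a_1 = 2, a_2 = -12, a_3 = -7/3, a_4 = 6, a_5 = 7/12.

a_(n+2) = (n - 8) / ((n+1)(n+2)) * a_n; check: a_0 = 3, a_1 = 2, a_2 = -12, a_3 = -7/3, a_4 = 6, a_5 = 7/12


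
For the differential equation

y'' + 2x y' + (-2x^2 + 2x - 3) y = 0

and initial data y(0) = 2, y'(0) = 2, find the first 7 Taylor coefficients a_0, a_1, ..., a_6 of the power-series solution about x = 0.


Ansatz: y(x) = sum_{n>=0} a_n x^n, so y'(x) = sum_{n>=1} n a_n x^(n-1) and y''(x) = sum_{n>=2} n(n-1) a_n x^(n-2).
Substitute into P(x) y'' + Q(x) y' + R(x) y = 0 with P(x) = 1, Q(x) = 2x, R(x) = -2x^2 + 2x - 3, and match powers of x.
Initial conditions: a_0 = 2, a_1 = 2.
Setting the coefficient of each power of x to zero and solving order by order (substituting the coefficients already found):
  x^0: 2 a_2 - 3 a_0 = 0  ->  2 a_2 = 3 a_0 = 6  ->  a_2 = 3
  x^1: 6 a_3 - a_1 + 2 a_0 = 0  ->  6 a_3 = a_1 - 2 a_0 = -2  ->  a_3 = -1/3
  x^2: 12 a_4 + a_2 + 2 a_1 - 2 a_0 = 0  ->  12 a_4 = -a_2 - 2 a_1 + 2 a_0 = -3  ->  a_4 = -1/4
  x^3: 20 a_5 + 3 a_3 + 2 a_2 - 2 a_1 = 0  ->  20 a_5 = -3 a_3 - 2 a_2 + 2 a_1 = -1  ->  a_5 = -1/20
  x^4: 30 a_6 + 5 a_4 + 2 a_3 - 2 a_2 = 0  ->  30 a_6 = -5 a_4 - 2 a_3 + 2 a_2 = 95/12  ->  a_6 = 19/72
Truncated series: y(x) = 2 + 2 x + 3 x^2 - (1/3) x^3 - (1/4) x^4 - (1/20) x^5 + (19/72) x^6 + O(x^7).

a_0 = 2; a_1 = 2; a_2 = 3; a_3 = -1/3; a_4 = -1/4; a_5 = -1/20; a_6 = 19/72


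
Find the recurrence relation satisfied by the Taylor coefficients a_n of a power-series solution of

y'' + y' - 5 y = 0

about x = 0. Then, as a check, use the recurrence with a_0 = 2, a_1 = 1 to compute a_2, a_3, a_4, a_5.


Substitute y = sum_n a_n x^n.
y''(x) has coefficient (n+2)(n+1) a_{n+2} at x^n;
y'(x) has coefficient (n+1) a_{n+1} at x^n;
-5 y(x) has coefficient -5 a_n at x^n.
Matching x^n: (n+2)(n+1) a_{n+2} + (n+1) a_{n+1} - 5 a_n = 0.
Thus a_{n+2} = [-(n+1) a_{n+1} + 5 a_n] / ((n+1)(n+2)).

Check with a_0 = 2, a_1 = 1 (apply the recurrence for n = 0, 1, 2, 3): a_0 = 2, a_1 = 1, a_2 = 9/2, a_3 = -2/3, a_4 = 49/24, a_5 = -23/40.

a_(n+2) = [-(n+1) a_(n+1) + 5 a_n] / ((n+1)(n+2)); check: a_0 = 2, a_1 = 1, a_2 = 9/2, a_3 = -2/3, a_4 = 49/24, a_5 = -23/40


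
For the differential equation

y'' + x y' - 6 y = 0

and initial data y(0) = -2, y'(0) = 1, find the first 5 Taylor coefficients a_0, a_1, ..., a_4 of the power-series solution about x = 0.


Ansatz: y(x) = sum_{n>=0} a_n x^n, so y'(x) = sum_{n>=1} n a_n x^(n-1) and y''(x) = sum_{n>=2} n(n-1) a_n x^(n-2).
Substitute into P(x) y'' + Q(x) y' + R(x) y = 0 with P(x) = 1, Q(x) = x, R(x) = -6, and match powers of x.
Initial conditions: a_0 = -2, a_1 = 1.
Setting the coefficient of each power of x to zero and solving order by order (substituting the coefficients already found):
  x^0: 2 a_2 - 6 a_0 = 0  ->  2 a_2 = 6 a_0 = -12  ->  a_2 = -6
  x^1: 6 a_3 - 5 a_1 = 0  ->  6 a_3 = 5 a_1 = 5  ->  a_3 = 5/6
  x^2: 12 a_4 - 4 a_2 = 0  ->  12 a_4 = 4 a_2 = -24  ->  a_4 = -2
Truncated series: y(x) = -2 + x - 6 x^2 + (5/6) x^3 - 2 x^4 + O(x^5).

a_0 = -2; a_1 = 1; a_2 = -6; a_3 = 5/6; a_4 = -2


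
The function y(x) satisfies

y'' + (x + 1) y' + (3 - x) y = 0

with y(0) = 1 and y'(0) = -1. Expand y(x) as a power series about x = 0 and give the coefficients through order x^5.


Ansatz: y(x) = sum_{n>=0} a_n x^n, so y'(x) = sum_{n>=1} n a_n x^(n-1) and y''(x) = sum_{n>=2} n(n-1) a_n x^(n-2).
Substitute into P(x) y'' + Q(x) y' + R(x) y = 0 with P(x) = 1, Q(x) = x + 1, R(x) = 3 - x, and match powers of x.
Initial conditions: a_0 = 1, a_1 = -1.
Setting the coefficient of each power of x to zero and solving order by order (substituting the coefficients already found):
  x^0: 2 a_2 + a_1 + 3 a_0 = 0  ->  2 a_2 = -a_1 - 3 a_0 = -2  ->  a_2 = -1
  x^1: 6 a_3 + 2 a_2 + 4 a_1 - a_0 = 0  ->  6 a_3 = -2 a_2 - 4 a_1 + a_0 = 7  ->  a_3 = 7/6
  x^2: 12 a_4 + 3 a_3 + 5 a_2 - a_1 = 0  ->  12 a_4 = -3 a_3 - 5 a_2 + a_1 = 1/2  ->  a_4 = 1/24
  x^3: 20 a_5 + 4 a_4 + 6 a_3 - a_2 = 0  ->  20 a_5 = -4 a_4 - 6 a_3 + a_2 = -49/6  ->  a_5 = -49/120
Truncated series: y(x) = 1 - x - x^2 + (7/6) x^3 + (1/24) x^4 - (49/120) x^5 + O(x^6).

a_0 = 1; a_1 = -1; a_2 = -1; a_3 = 7/6; a_4 = 1/24; a_5 = -49/120


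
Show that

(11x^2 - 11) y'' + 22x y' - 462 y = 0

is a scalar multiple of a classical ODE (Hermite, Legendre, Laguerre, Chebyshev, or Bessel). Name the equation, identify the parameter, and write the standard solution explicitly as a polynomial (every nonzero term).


All three coefficients share the factor -11; dividing through by -11 gives  (1 - x^2) y'' - 2x y' + 42 y = 0.
This matches the Legendre equation (1 - x^2) y'' - 2x y' + n(n+1) y = 0 (note the -2x y' term) with n(n+1) = 42, so n = 6; the polynomial solution is P_6(x).
With y = sum_k a_k x^k, matching x^k gives (k+2)(k+1) a_{k+2} = [k(k+1) - n(n+1)] a_k = (k - 6)(k + 7) a_k. The right side vanishes at k = 6, so the series with the parity of 6 terminates at degree 6.
Standard normalization (P_n(1) = 1): leading coefficient (2n)!/(2^n (n!)^2) = 479001600/(64*518400) = 231/16, so a_6 = 231/16. Work downward with a_k = (k+1)(k+2) a_{k+2} / ((k - 6)(k + 7)):
  a_4 = (5)(6)(231/16) / ((4 - 6)(4 + 7)) = (3465/8)/(-22) = -315/16
  a_2 = (3)(4)(-315/16) / ((2 - 6)(2 + 7)) = (-945/4)/(-36) = 105/16
  a_0 = (1)(2)(105/16) / ((0 - 6)(0 + 7)) = (105/8)/(-42) = -5/16
Hence P_6(x) = 231 x^6/16 - 315 x^4/16 + 105 x^2/16 - 5/16.

P_6(x); series = 231 x^6/16 - 315 x^4/16 + 105 x^2/16 - 5/16


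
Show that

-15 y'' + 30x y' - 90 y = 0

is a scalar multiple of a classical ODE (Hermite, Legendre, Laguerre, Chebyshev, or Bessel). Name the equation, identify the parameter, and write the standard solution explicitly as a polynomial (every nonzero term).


All three coefficients share the factor -15; dividing through by -15 gives  y'' - 2x y' + 6 y = 0.
This matches the Hermite equation y'' - 2x y' + 2n y = 0 with 2n = 6, so n = 3; the polynomial solution is H_3(x).
With y = sum_k a_k x^k, matching x^k gives (k+2)(k+1) a_{k+2} = 2(k - n) a_k = 2(k - 3) a_k. The right side vanishes at k = 3, so the series with the parity of 3 terminates at degree 3.
Standard normalization: leading coefficient of H_n is 2^n, so a_3 = 2^3 = 8. Work downward with a_k = (k+1)(k+2) a_{k+2} / (2(k - n)):
  a_1 = (2)(3)(8) / (2(1 - 3)) = 48/(-4) = -12
Hence H_3(x) = 8 x^3 - 12 x.

H_3(x); series = 8 x^3 - 12 x


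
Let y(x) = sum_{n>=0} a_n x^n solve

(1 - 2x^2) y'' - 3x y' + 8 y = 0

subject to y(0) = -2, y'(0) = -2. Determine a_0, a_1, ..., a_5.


Ansatz: y(x) = sum_{n>=0} a_n x^n, so y'(x) = sum_{n>=1} n a_n x^(n-1) and y''(x) = sum_{n>=2} n(n-1) a_n x^(n-2).
Substitute into P(x) y'' + Q(x) y' + R(x) y = 0 with P(x) = 1 - 2x^2, Q(x) = -3x, R(x) = 8, and match powers of x.
Initial conditions: a_0 = -2, a_1 = -2.
Setting the coefficient of each power of x to zero and solving order by order (substituting the coefficients already found):
  x^0: 2 a_2 + 8 a_0 = 0  ->  2 a_2 = -8 a_0 = 16  ->  a_2 = 8
  x^1: 6 a_3 + 5 a_1 = 0  ->  6 a_3 = -5 a_1 = 10  ->  a_3 = 5/3
  x^2: 12 a_4 - 2 a_2 = 0  ->  12 a_4 = 2 a_2 = 16  ->  a_4 = 4/3
  x^3: 20 a_5 - 13 a_3 = 0  ->  20 a_5 = 13 a_3 = 65/3  ->  a_5 = 13/12
Truncated series: y(x) = -2 - 2 x + 8 x^2 + (5/3) x^3 + (4/3) x^4 + (13/12) x^5 + O(x^6).

a_0 = -2; a_1 = -2; a_2 = 8; a_3 = 5/3; a_4 = 4/3; a_5 = 13/12


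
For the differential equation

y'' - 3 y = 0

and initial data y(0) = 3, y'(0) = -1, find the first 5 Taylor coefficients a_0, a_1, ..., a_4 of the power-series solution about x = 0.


Ansatz: y(x) = sum_{n>=0} a_n x^n, so y'(x) = sum_{n>=1} n a_n x^(n-1) and y''(x) = sum_{n>=2} n(n-1) a_n x^(n-2).
Substitute into P(x) y'' + Q(x) y' + R(x) y = 0 with P(x) = 1, Q(x) = 0, R(x) = -3, and match powers of x.
Initial conditions: a_0 = 3, a_1 = -1.
Setting the coefficient of each power of x to zero and solving order by order (substituting the coefficients already found):
  x^0: 2 a_2 - 3 a_0 = 0  ->  2 a_2 = 3 a_0 = 9  ->  a_2 = 9/2
  x^1: 6 a_3 - 3 a_1 = 0  ->  6 a_3 = 3 a_1 = -3  ->  a_3 = -1/2
  x^2: 12 a_4 - 3 a_2 = 0  ->  12 a_4 = 3 a_2 = 27/2  ->  a_4 = 9/8
Truncated series: y(x) = 3 - x + (9/2) x^2 - (1/2) x^3 + (9/8) x^4 + O(x^5).

a_0 = 3; a_1 = -1; a_2 = 9/2; a_3 = -1/2; a_4 = 9/8


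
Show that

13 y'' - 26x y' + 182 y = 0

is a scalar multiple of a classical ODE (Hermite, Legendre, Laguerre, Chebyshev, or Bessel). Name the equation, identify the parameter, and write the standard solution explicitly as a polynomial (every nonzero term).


All three coefficients share the factor 13; dividing through by 13 gives  y'' - 2x y' + 14 y = 0.
This matches the Hermite equation y'' - 2x y' + 2n y = 0 with 2n = 14, so n = 7; the polynomial solution is H_7(x).
With y = sum_k a_k x^k, matching x^k gives (k+2)(k+1) a_{k+2} = 2(k - n) a_k = 2(k - 7) a_k. The right side vanishes at k = 7, so the series with the parity of 7 terminates at degree 7.
Standard normalization: leading coefficient of H_n is 2^n, so a_7 = 2^7 = 128. Work downward with a_k = (k+1)(k+2) a_{k+2} / (2(k - n)):
  a_5 = (6)(7)(128) / (2(5 - 7)) = 5376/(-4) = -1344
  a_3 = (4)(5)(-1344) / (2(3 - 7)) = -26880/(-8) = 3360
  a_1 = (2)(3)(3360) / (2(1 - 7)) = 20160/(-12) = -1680
Hence H_7(x) = 128 x^7 - 1344 x^5 + 3360 x^3 - 1680 x.

H_7(x); series = 128 x^7 - 1344 x^5 + 3360 x^3 - 1680 x


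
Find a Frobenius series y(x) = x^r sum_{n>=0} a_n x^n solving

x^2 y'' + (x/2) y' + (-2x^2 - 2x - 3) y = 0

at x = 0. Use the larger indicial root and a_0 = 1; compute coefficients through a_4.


Write in Frobenius form y'' + (p(x)/x) y' + (q(x)/x^2) y = 0:
  p(x) = 1/2,  q(x) = -2x^2 - 2x - 3.
Indicial equation: r(r-1) + (1/2) r + (-3) = 0 -> roots r_1 = 2, r_2 = -3/2.
Take r = r_1 = 2. Let y(x) = x^r sum_{n>=0} a_n x^n with a_0 = 1.
Substitute y = x^r sum a_n x^n and match x^{r+n}. The recurrence is
  D(n) a_n - 2 a_{n-1} - 2 a_{n-2} = 0,  where D(n) = (r+n)(r+n-1) + (1/2)(r+n) + (-3).
  a_n = [2 a_{n-1} + 2 a_{n-2}] / D(n).
Since the indicial polynomial factors as (r - r_1)(r - r_2), D(n) = (r_1 + n - r_1)(r_1 + n - r_2) = n(n + 7/2).
Evaluating step by step (a_0 = 1):
  n = 1: D(1) = 1(1 + 7/2) = 9/2; numerator = 2(1) = 2; a_1 = (2)/(9/2) = 4/9
  n = 2: D(2) = 2(2 + 7/2) = 11; numerator = 2(4/9) + 2(1) = 26/9; a_2 = (26/9)/(11) = 26/99
  n = 3: D(3) = 3(3 + 7/2) = 39/2; numerator = 2(26/99) + 2(4/9) = 140/99; a_3 = (140/99)/(39/2) = 280/3861
  n = 4: D(4) = 4(4 + 7/2) = 30; numerator = 2(280/3861) + 2(26/99) = 2588/3861; a_4 = (2588/3861)/(30) = 1294/57915

r = 2; a_0 = 1; a_1 = 4/9; a_2 = 26/99; a_3 = 280/3861; a_4 = 1294/57915


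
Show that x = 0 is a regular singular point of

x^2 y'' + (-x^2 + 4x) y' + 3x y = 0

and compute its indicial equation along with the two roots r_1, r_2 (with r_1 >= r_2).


Divide by x^2 to reach normal form y'' + P_1(x) y' + P_2(x) y = 0 with P_1(x) = -1 + 4/x and P_2(x) = 3/x.
x = 0 is a singular point because the y'-coefficient -1 + 4/x has a pole at x = 0 and the y-coefficient 3/x has a pole at x = 0.
It is a regular singular point because x P_1(x) = p(x) = 4 - x and x^2 P_2(x) = q(x) = 3x are polynomials, hence analytic at x = 0.
p(0) = 4,  q(0) = 0.
Indicial equation: r(r-1) + p(0) r + q(0) = 0, i.e. r^2 + (p(0) - 1) r + q(0) = 0, i.e. r^2 + 3 r = 0.
Discriminant: (3)^2 - 4(0) = 9, so r = (-3 ± 3)/2.
Solving: r_1 = 0, r_2 = -3.

indicial: r^2 + 3 r = 0; roots r_1 = 0, r_2 = -3


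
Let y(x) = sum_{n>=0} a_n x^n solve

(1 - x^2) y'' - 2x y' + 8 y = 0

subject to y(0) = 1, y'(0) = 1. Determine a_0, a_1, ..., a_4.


Ansatz: y(x) = sum_{n>=0} a_n x^n, so y'(x) = sum_{n>=1} n a_n x^(n-1) and y''(x) = sum_{n>=2} n(n-1) a_n x^(n-2).
Substitute into P(x) y'' + Q(x) y' + R(x) y = 0 with P(x) = 1 - x^2, Q(x) = -2x, R(x) = 8, and match powers of x.
Initial conditions: a_0 = 1, a_1 = 1.
Setting the coefficient of each power of x to zero and solving order by order (substituting the coefficients already found):
  x^0: 2 a_2 + 8 a_0 = 0  ->  2 a_2 = -8 a_0 = -8  ->  a_2 = -4
  x^1: 6 a_3 + 6 a_1 = 0  ->  6 a_3 = -6 a_1 = -6  ->  a_3 = -1
  x^2: 12 a_4 + 2 a_2 = 0  ->  12 a_4 = -2 a_2 = 8  ->  a_4 = 2/3
Truncated series: y(x) = 1 + x - 4 x^2 - x^3 + (2/3) x^4 + O(x^5).

a_0 = 1; a_1 = 1; a_2 = -4; a_3 = -1; a_4 = 2/3


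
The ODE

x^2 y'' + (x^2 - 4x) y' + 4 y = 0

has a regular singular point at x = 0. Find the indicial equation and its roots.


Divide by x^2 to reach normal form y'' + P_1(x) y' + P_2(x) y = 0 with P_1(x) = 1 - 4/x and P_2(x) = 4/x^2.
x = 0 is a singular point because the y'-coefficient 1 - 4/x has a pole at x = 0 and the y-coefficient 4/x^2 has a pole at x = 0.
It is a regular singular point because x P_1(x) = p(x) = x - 4 and x^2 P_2(x) = q(x) = 4 are polynomials, hence analytic at x = 0.
p(0) = -4,  q(0) = 4.
Indicial equation: r(r-1) + p(0) r + q(0) = 0, i.e. r^2 + (p(0) - 1) r + q(0) = 0, i.e. r^2 - 5 r + 4 = 0.
Discriminant: (-5)^2 - 4(4) = 9, so r = (5 ± 3)/2.
Solving: r_1 = 4, r_2 = 1.

indicial: r^2 - 5 r + 4 = 0; roots r_1 = 4, r_2 = 1


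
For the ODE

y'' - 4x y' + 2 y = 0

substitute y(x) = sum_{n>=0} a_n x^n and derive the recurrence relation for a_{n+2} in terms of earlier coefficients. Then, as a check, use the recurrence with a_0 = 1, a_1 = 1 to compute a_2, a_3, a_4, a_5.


Substitute y = sum_n a_n x^n.
y''(x) has coefficient (n+2)(n+1) a_{n+2} at x^n;
-4 x y'(x) has coefficient -4 n a_n at x^n (shift);
2 y(x) has coefficient 2 a_n at x^n.
Matching x^n: (n+2)(n+1) a_{n+2} + (-4n + 2) a_n = 0.
Thus a_{n+2} = (4n - 2) / ((n+1)(n+2)) * a_n.

Check with a_0 = 1, a_1 = 1 (apply the recurrence for n = 0, 1, 2, 3): a_0 = 1, a_1 = 1, a_2 = -1, a_3 = 1/3, a_4 = -1/2, a_5 = 1/6.

a_(n+2) = (4n - 2) / ((n+1)(n+2)) * a_n; check: a_0 = 1, a_1 = 1, a_2 = -1, a_3 = 1/3, a_4 = -1/2, a_5 = 1/6


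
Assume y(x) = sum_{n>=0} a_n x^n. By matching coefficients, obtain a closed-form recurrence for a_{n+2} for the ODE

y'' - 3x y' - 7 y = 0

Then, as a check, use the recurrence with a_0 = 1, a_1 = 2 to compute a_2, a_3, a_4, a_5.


Substitute y = sum_n a_n x^n.
y''(x) has coefficient (n+2)(n+1) a_{n+2} at x^n;
-3 x y'(x) has coefficient -3 n a_n at x^n (shift);
-7 y(x) has coefficient -7 a_n at x^n.
Matching x^n: (n+2)(n+1) a_{n+2} + (-3n - 7) a_n = 0.
Thus a_{n+2} = (3n + 7) / ((n+1)(n+2)) * a_n.

Check with a_0 = 1, a_1 = 2 (apply the recurrence for n = 0, 1, 2, 3): a_0 = 1, a_1 = 2, a_2 = 7/2, a_3 = 10/3, a_4 = 91/24, a_5 = 8/3.

a_(n+2) = (3n + 7) / ((n+1)(n+2)) * a_n; check: a_0 = 1, a_1 = 2, a_2 = 7/2, a_3 = 10/3, a_4 = 91/24, a_5 = 8/3


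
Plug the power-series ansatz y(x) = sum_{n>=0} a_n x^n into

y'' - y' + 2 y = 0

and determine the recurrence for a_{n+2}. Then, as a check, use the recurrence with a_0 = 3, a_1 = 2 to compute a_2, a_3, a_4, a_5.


Substitute y = sum_n a_n x^n.
y''(x) has coefficient (n+2)(n+1) a_{n+2} at x^n;
-y'(x) has coefficient -(n+1) a_{n+1} at x^n;
2 y(x) has coefficient 2 a_n at x^n.
Matching x^n: (n+2)(n+1) a_{n+2} - (n+1) a_{n+1} + 2 a_n = 0.
Thus a_{n+2} = [(n+1) a_{n+1} - 2 a_n] / ((n+1)(n+2)).

Check with a_0 = 3, a_1 = 2 (apply the recurrence for n = 0, 1, 2, 3): a_0 = 3, a_1 = 2, a_2 = -2, a_3 = -4/3, a_4 = 0, a_5 = 2/15.

a_(n+2) = [(n+1) a_(n+1) - 2 a_n] / ((n+1)(n+2)); check: a_0 = 3, a_1 = 2, a_2 = -2, a_3 = -4/3, a_4 = 0, a_5 = 2/15


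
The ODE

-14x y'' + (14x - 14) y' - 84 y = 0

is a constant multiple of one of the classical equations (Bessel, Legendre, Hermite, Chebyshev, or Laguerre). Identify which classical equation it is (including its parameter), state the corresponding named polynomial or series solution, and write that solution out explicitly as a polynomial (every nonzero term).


All three coefficients share the factor -14; dividing through by -14 gives  x y'' + (1 - x) y' + 6 y = 0.
This matches the Laguerre equation x y'' + (1 - x) y' + n y = 0 with n = 6; the polynomial solution is L_6(x).
With y = sum_k a_k x^k, matching x^k gives (k+1)k a_{k+1} + (k+1) a_{k+1} - k a_k + n a_k = 0, i.e. (k+1)^2 a_{k+1} = (k - n) a_k = (k - 6) a_k. The right side vanishes at k = 6, so the series terminates at degree 6.
Standard normalization L_n(0) = 1 gives a_0 = 1. Work upward with a_{k+1} = (k - 6) a_k / (k+1)^2:
  a_1 = (0 - 6)(1) / 1^2 = -6/1 = -6
  a_2 = (1 - 6)(-6) / 2^2 = 30/4 = 15/2
  a_3 = (2 - 6)(15/2) / 3^2 = -30/9 = -10/3
  a_4 = (3 - 6)(-10/3) / 4^2 = 10/16 = 5/8
  a_5 = (4 - 6)(5/8) / 5^2 = (-5/4)/25 = -1/20
  a_6 = (5 - 6)(-1/20) / 6^2 = (1/20)/36 = 1/720
Hence L_6(x) = x^6/720 - x^5/20 + 5 x^4/8 - 10 x^3/3 + 15 x^2/2 - 6 x + 1.

L_6(x); series = x^6/720 - x^5/20 + 5 x^4/8 - 10 x^3/3 + 15 x^2/2 - 6 x + 1


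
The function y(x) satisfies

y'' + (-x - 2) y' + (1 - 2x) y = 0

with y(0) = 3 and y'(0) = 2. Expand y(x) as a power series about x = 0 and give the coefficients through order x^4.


Ansatz: y(x) = sum_{n>=0} a_n x^n, so y'(x) = sum_{n>=1} n a_n x^(n-1) and y''(x) = sum_{n>=2} n(n-1) a_n x^(n-2).
Substitute into P(x) y'' + Q(x) y' + R(x) y = 0 with P(x) = 1, Q(x) = -x - 2, R(x) = 1 - 2x, and match powers of x.
Initial conditions: a_0 = 3, a_1 = 2.
Setting the coefficient of each power of x to zero and solving order by order (substituting the coefficients already found):
  x^0: 2 a_2 - 2 a_1 + a_0 = 0  ->  2 a_2 = 2 a_1 - a_0 = 1  ->  a_2 = 1/2
  x^1: 6 a_3 - 4 a_2 - 2 a_0 = 0  ->  6 a_3 = 4 a_2 + 2 a_0 = 8  ->  a_3 = 4/3
  x^2: 12 a_4 - 6 a_3 - a_2 - 2 a_1 = 0  ->  12 a_4 = 6 a_3 + a_2 + 2 a_1 = 25/2  ->  a_4 = 25/24
Truncated series: y(x) = 3 + 2 x + (1/2) x^2 + (4/3) x^3 + (25/24) x^4 + O(x^5).

a_0 = 3; a_1 = 2; a_2 = 1/2; a_3 = 4/3; a_4 = 25/24


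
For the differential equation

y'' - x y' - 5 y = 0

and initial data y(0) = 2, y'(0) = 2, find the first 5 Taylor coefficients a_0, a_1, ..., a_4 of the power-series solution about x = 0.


Ansatz: y(x) = sum_{n>=0} a_n x^n, so y'(x) = sum_{n>=1} n a_n x^(n-1) and y''(x) = sum_{n>=2} n(n-1) a_n x^(n-2).
Substitute into P(x) y'' + Q(x) y' + R(x) y = 0 with P(x) = 1, Q(x) = -x, R(x) = -5, and match powers of x.
Initial conditions: a_0 = 2, a_1 = 2.
Setting the coefficient of each power of x to zero and solving order by order (substituting the coefficients already found):
  x^0: 2 a_2 - 5 a_0 = 0  ->  2 a_2 = 5 a_0 = 10  ->  a_2 = 5
  x^1: 6 a_3 - 6 a_1 = 0  ->  6 a_3 = 6 a_1 = 12  ->  a_3 = 2
  x^2: 12 a_4 - 7 a_2 = 0  ->  12 a_4 = 7 a_2 = 35  ->  a_4 = 35/12
Truncated series: y(x) = 2 + 2 x + 5 x^2 + 2 x^3 + (35/12) x^4 + O(x^5).

a_0 = 2; a_1 = 2; a_2 = 5; a_3 = 2; a_4 = 35/12


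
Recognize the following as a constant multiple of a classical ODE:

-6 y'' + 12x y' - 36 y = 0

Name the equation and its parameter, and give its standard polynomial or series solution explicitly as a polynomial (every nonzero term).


All three coefficients share the factor -6; dividing through by -6 gives  y'' - 2x y' + 6 y = 0.
This matches the Hermite equation y'' - 2x y' + 2n y = 0 with 2n = 6, so n = 3; the polynomial solution is H_3(x).
With y = sum_k a_k x^k, matching x^k gives (k+2)(k+1) a_{k+2} = 2(k - n) a_k = 2(k - 3) a_k. The right side vanishes at k = 3, so the series with the parity of 3 terminates at degree 3.
Standard normalization: leading coefficient of H_n is 2^n, so a_3 = 2^3 = 8. Work downward with a_k = (k+1)(k+2) a_{k+2} / (2(k - n)):
  a_1 = (2)(3)(8) / (2(1 - 3)) = 48/(-4) = -12
Hence H_3(x) = 8 x^3 - 12 x.

H_3(x); series = 8 x^3 - 12 x


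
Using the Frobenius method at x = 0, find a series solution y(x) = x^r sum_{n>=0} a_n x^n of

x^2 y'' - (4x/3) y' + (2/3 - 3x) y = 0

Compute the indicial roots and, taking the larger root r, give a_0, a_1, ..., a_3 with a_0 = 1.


Write in Frobenius form y'' + (p(x)/x) y' + (q(x)/x^2) y = 0:
  p(x) = -4/3,  q(x) = 2/3 - 3x.
Indicial equation: r(r-1) + (-4/3) r + (2/3) = 0 -> roots r_1 = 2, r_2 = 1/3.
Take r = r_1 = 2. Let y(x) = x^r sum_{n>=0} a_n x^n with a_0 = 1.
Substitute y = x^r sum a_n x^n and match x^{r+n}. The recurrence is
  D(n) a_n - 3 a_{n-1} = 0,  where D(n) = (r+n)(r+n-1) + (-4/3)(r+n) + (2/3).
  a_n = 3 / D(n) * a_{n-1}.
Since the indicial polynomial factors as (r - r_1)(r - r_2), D(n) = (r_1 + n - r_1)(r_1 + n - r_2) = n(n + 5/3).
Evaluating step by step (a_0 = 1):
  n = 1: D(1) = 1(1 + 5/3) = 8/3; numerator = 3(1) = 3; a_1 = (3)/(8/3) = 9/8
  n = 2: D(2) = 2(2 + 5/3) = 22/3; numerator = 3(9/8) = 27/8; a_2 = (27/8)/(22/3) = 81/176
  n = 3: D(3) = 3(3 + 5/3) = 14; numerator = 3(81/176) = 243/176; a_3 = (243/176)/(14) = 243/2464

r = 2; a_0 = 1; a_1 = 9/8; a_2 = 81/176; a_3 = 243/2464


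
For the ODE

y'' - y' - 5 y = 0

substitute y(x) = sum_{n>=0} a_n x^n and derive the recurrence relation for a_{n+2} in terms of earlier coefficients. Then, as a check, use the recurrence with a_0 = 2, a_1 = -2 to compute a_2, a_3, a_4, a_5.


Substitute y = sum_n a_n x^n.
y''(x) has coefficient (n+2)(n+1) a_{n+2} at x^n;
-y'(x) has coefficient -(n+1) a_{n+1} at x^n;
-5 y(x) has coefficient -5 a_n at x^n.
Matching x^n: (n+2)(n+1) a_{n+2} - (n+1) a_{n+1} - 5 a_n = 0.
Thus a_{n+2} = [(n+1) a_{n+1} + 5 a_n] / ((n+1)(n+2)).

Check with a_0 = 2, a_1 = -2 (apply the recurrence for n = 0, 1, 2, 3): a_0 = 2, a_1 = -2, a_2 = 4, a_3 = -1/3, a_4 = 19/12, a_5 = 7/30.

a_(n+2) = [(n+1) a_(n+1) + 5 a_n] / ((n+1)(n+2)); check: a_0 = 2, a_1 = -2, a_2 = 4, a_3 = -1/3, a_4 = 19/12, a_5 = 7/30


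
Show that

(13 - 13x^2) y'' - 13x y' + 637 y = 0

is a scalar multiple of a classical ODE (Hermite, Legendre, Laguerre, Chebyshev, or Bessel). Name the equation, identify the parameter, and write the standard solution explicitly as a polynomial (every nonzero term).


All three coefficients share the factor 13; dividing through by 13 gives  (1 - x^2) y'' - x y' + 49 y = 0.
This matches the Chebyshev equation (1 - x^2) y'' - x y' + n^2 y = 0 (note the -x y' term, not -2x y') with n^2 = 49, so n = 7; the polynomial solution is T_7(x).
With y = sum_k a_k x^k, matching x^k gives (k+2)(k+1) a_{k+2} = (k^2 - n^2) a_k = (k - 7)(k + 7) a_k. The right side vanishes at k = 7, so the series with the parity of 7 terminates at degree 7.
Standard normalization: leading coefficient of T_n is 2^(n-1), so a_7 = 2^6 = 64. Work downward with a_k = (k+1)(k+2) a_{k+2} / ((k - 7)(k + 7)):
  a_5 = (6)(7)(64) / ((5 - 7)(5 + 7)) = 2688/(-24) = -112
  a_3 = (4)(5)(-112) / ((3 - 7)(3 + 7)) = -2240/(-40) = 56
  a_1 = (2)(3)(56) / ((1 - 7)(1 + 7)) = 336/(-48) = -7
Hence T_7(x) = 64 x^7 - 112 x^5 + 56 x^3 - 7 x.

T_7(x); series = 64 x^7 - 112 x^5 + 56 x^3 - 7 x


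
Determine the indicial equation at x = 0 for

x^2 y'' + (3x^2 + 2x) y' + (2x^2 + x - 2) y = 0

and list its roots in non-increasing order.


Divide by x^2 to reach normal form y'' + P_1(x) y' + P_2(x) y = 0 with P_1(x) = 3 + 2/x and P_2(x) = 2 + 1/x - 2/x^2.
x = 0 is a singular point because the y'-coefficient 3 + 2/x has a pole at x = 0 and the y-coefficient 2 + 1/x - 2/x^2 has a pole at x = 0.
It is a regular singular point because x P_1(x) = p(x) = 3x + 2 and x^2 P_2(x) = q(x) = 2x^2 + x - 2 are polynomials, hence analytic at x = 0.
p(0) = 2,  q(0) = -2.
Indicial equation: r(r-1) + p(0) r + q(0) = 0, i.e. r^2 + (p(0) - 1) r + q(0) = 0, i.e. r^2 + 1 r - 2 = 0.
Discriminant: (1)^2 - 4(-2) = 9, so r = (-1 ± 3)/2.
Solving: r_1 = 1, r_2 = -2.

indicial: r^2 + 1 r - 2 = 0; roots r_1 = 1, r_2 = -2


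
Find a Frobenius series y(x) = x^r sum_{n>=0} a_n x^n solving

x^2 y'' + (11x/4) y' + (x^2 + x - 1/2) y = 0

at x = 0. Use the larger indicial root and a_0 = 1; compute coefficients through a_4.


Write in Frobenius form y'' + (p(x)/x) y' + (q(x)/x^2) y = 0:
  p(x) = 11/4,  q(x) = x^2 + x - 1/2.
Indicial equation: r(r-1) + (11/4) r + (-1/2) = 0 -> roots r_1 = 1/4, r_2 = -2.
Take r = r_1 = 1/4. Let y(x) = x^r sum_{n>=0} a_n x^n with a_0 = 1.
Substitute y = x^r sum a_n x^n and match x^{r+n}. The recurrence is
  D(n) a_n + 1 a_{n-1} + 1 a_{n-2} = 0,  where D(n) = (r+n)(r+n-1) + (11/4)(r+n) + (-1/2).
  a_n = [-1 a_{n-1} - 1 a_{n-2}] / D(n).
Since the indicial polynomial factors as (r - r_1)(r - r_2), D(n) = (r_1 + n - r_1)(r_1 + n - r_2) = n(n + 9/4).
Evaluating step by step (a_0 = 1):
  n = 1: D(1) = 1(1 + 9/4) = 13/4; numerator = -1(1) = -1; a_1 = (-1)/(13/4) = -4/13
  n = 2: D(2) = 2(2 + 9/4) = 17/2; numerator = -1(-4/13) - 1(1) = -9/13; a_2 = (-9/13)/(17/2) = -18/221
  n = 3: D(3) = 3(3 + 9/4) = 63/4; numerator = -1(-18/221) - 1(-4/13) = 86/221; a_3 = (86/221)/(63/4) = 344/13923
  n = 4: D(4) = 4(4 + 9/4) = 25; numerator = -1(344/13923) - 1(-18/221) = 790/13923; a_4 = (790/13923)/(25) = 158/69615

r = 1/4; a_0 = 1; a_1 = -4/13; a_2 = -18/221; a_3 = 344/13923; a_4 = 158/69615


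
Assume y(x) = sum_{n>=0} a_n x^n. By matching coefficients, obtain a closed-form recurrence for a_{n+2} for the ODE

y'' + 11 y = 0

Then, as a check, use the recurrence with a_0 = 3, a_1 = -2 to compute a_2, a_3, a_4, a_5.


Substitute y = sum_n a_n x^n into y'' + (const) y = 0.
y''(x) = sum_{n>=0} (n+2)(n+1) a_{n+2} x^n.
The ODE becomes sum_n [(n+2)(n+1) a_{n+2} + 11 a_n] x^n = 0.
Setting each coefficient to zero gives the recurrence:
  (n+2)(n+1) a_{n+2} + 11 a_n = 0,
  a_{n+2} = -11 / ((n+1)(n+2)) a_n.

Check with a_0 = 3, a_1 = -2 (apply the recurrence for n = 0, 1, 2, 3): a_0 = 3, a_1 = -2, a_2 = -33/2, a_3 = 11/3, a_4 = 121/8, a_5 = -121/60.

a_{n+2} = -11/((n+1)(n+2)) * a_n; check: a_0 = 3, a_1 = -2, a_2 = -33/2, a_3 = 11/3, a_4 = 121/8, a_5 = -121/60


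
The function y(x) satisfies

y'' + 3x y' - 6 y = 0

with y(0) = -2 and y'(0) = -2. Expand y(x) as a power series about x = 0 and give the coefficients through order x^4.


Ansatz: y(x) = sum_{n>=0} a_n x^n, so y'(x) = sum_{n>=1} n a_n x^(n-1) and y''(x) = sum_{n>=2} n(n-1) a_n x^(n-2).
Substitute into P(x) y'' + Q(x) y' + R(x) y = 0 with P(x) = 1, Q(x) = 3x, R(x) = -6, and match powers of x.
Initial conditions: a_0 = -2, a_1 = -2.
Setting the coefficient of each power of x to zero and solving order by order (substituting the coefficients already found):
  x^0: 2 a_2 - 6 a_0 = 0  ->  2 a_2 = 6 a_0 = -12  ->  a_2 = -6
  x^1: 6 a_3 - 3 a_1 = 0  ->  6 a_3 = 3 a_1 = -6  ->  a_3 = -1
  x^2: 12 a_4 = 0  ->  a_4 = 0
Truncated series: y(x) = -2 - 2 x - 6 x^2 - x^3 + O(x^5).

a_0 = -2; a_1 = -2; a_2 = -6; a_3 = -1; a_4 = 0


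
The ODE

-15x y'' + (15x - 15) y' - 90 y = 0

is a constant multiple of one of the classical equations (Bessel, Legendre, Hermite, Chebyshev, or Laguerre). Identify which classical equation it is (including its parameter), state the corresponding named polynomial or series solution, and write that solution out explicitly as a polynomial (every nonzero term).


All three coefficients share the factor -15; dividing through by -15 gives  x y'' + (1 - x) y' + 6 y = 0.
This matches the Laguerre equation x y'' + (1 - x) y' + n y = 0 with n = 6; the polynomial solution is L_6(x).
With y = sum_k a_k x^k, matching x^k gives (k+1)k a_{k+1} + (k+1) a_{k+1} - k a_k + n a_k = 0, i.e. (k+1)^2 a_{k+1} = (k - n) a_k = (k - 6) a_k. The right side vanishes at k = 6, so the series terminates at degree 6.
Standard normalization L_n(0) = 1 gives a_0 = 1. Work upward with a_{k+1} = (k - 6) a_k / (k+1)^2:
  a_1 = (0 - 6)(1) / 1^2 = -6/1 = -6
  a_2 = (1 - 6)(-6) / 2^2 = 30/4 = 15/2
  a_3 = (2 - 6)(15/2) / 3^2 = -30/9 = -10/3
  a_4 = (3 - 6)(-10/3) / 4^2 = 10/16 = 5/8
  a_5 = (4 - 6)(5/8) / 5^2 = (-5/4)/25 = -1/20
  a_6 = (5 - 6)(-1/20) / 6^2 = (1/20)/36 = 1/720
Hence L_6(x) = x^6/720 - x^5/20 + 5 x^4/8 - 10 x^3/3 + 15 x^2/2 - 6 x + 1.

L_6(x); series = x^6/720 - x^5/20 + 5 x^4/8 - 10 x^3/3 + 15 x^2/2 - 6 x + 1


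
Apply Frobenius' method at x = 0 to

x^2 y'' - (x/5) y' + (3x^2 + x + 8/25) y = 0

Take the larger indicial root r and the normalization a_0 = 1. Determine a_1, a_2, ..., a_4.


Write in Frobenius form y'' + (p(x)/x) y' + (q(x)/x^2) y = 0:
  p(x) = -1/5,  q(x) = 3x^2 + x + 8/25.
Indicial equation: r(r-1) + (-1/5) r + (8/25) = 0 -> roots r_1 = 4/5, r_2 = 2/5.
Take r = r_1 = 4/5. Let y(x) = x^r sum_{n>=0} a_n x^n with a_0 = 1.
Substitute y = x^r sum a_n x^n and match x^{r+n}. The recurrence is
  D(n) a_n + 1 a_{n-1} + 3 a_{n-2} = 0,  where D(n) = (r+n)(r+n-1) + (-1/5)(r+n) + (8/25).
  a_n = [-1 a_{n-1} - 3 a_{n-2}] / D(n).
Since the indicial polynomial factors as (r - r_1)(r - r_2), D(n) = (r_1 + n - r_1)(r_1 + n - r_2) = n(n + 2/5).
Evaluating step by step (a_0 = 1):
  n = 1: D(1) = 1(1 + 2/5) = 7/5; numerator = -1(1) = -1; a_1 = (-1)/(7/5) = -5/7
  n = 2: D(2) = 2(2 + 2/5) = 24/5; numerator = -1(-5/7) - 3(1) = -16/7; a_2 = (-16/7)/(24/5) = -10/21
  n = 3: D(3) = 3(3 + 2/5) = 51/5; numerator = -1(-10/21) - 3(-5/7) = 55/21; a_3 = (55/21)/(51/5) = 275/1071
  n = 4: D(4) = 4(4 + 2/5) = 88/5; numerator = -1(275/1071) - 3(-10/21) = 1255/1071; a_4 = (1255/1071)/(88/5) = 6275/94248

r = 4/5; a_0 = 1; a_1 = -5/7; a_2 = -10/21; a_3 = 275/1071; a_4 = 6275/94248


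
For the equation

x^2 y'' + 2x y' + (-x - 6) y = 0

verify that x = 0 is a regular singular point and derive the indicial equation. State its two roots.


Divide by x^2 to reach normal form y'' + P_1(x) y' + P_2(x) y = 0 with P_1(x) = 2/x and P_2(x) = -1/x - 6/x^2.
x = 0 is a singular point because the y'-coefficient 2/x has a pole at x = 0 and the y-coefficient -1/x - 6/x^2 has a pole at x = 0.
It is a regular singular point because x P_1(x) = p(x) = 2 and x^2 P_2(x) = q(x) = -x - 6 are polynomials, hence analytic at x = 0.
p(0) = 2,  q(0) = -6.
Indicial equation: r(r-1) + p(0) r + q(0) = 0, i.e. r^2 + (p(0) - 1) r + q(0) = 0, i.e. r^2 + 1 r - 6 = 0.
Discriminant: (1)^2 - 4(-6) = 25, so r = (-1 ± 5)/2.
Solving: r_1 = 2, r_2 = -3.

indicial: r^2 + 1 r - 6 = 0; roots r_1 = 2, r_2 = -3


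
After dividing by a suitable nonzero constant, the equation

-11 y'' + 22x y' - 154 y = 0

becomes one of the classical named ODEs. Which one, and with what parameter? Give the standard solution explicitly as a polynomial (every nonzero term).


All three coefficients share the factor -11; dividing through by -11 gives  y'' - 2x y' + 14 y = 0.
This matches the Hermite equation y'' - 2x y' + 2n y = 0 with 2n = 14, so n = 7; the polynomial solution is H_7(x).
With y = sum_k a_k x^k, matching x^k gives (k+2)(k+1) a_{k+2} = 2(k - n) a_k = 2(k - 7) a_k. The right side vanishes at k = 7, so the series with the parity of 7 terminates at degree 7.
Standard normalization: leading coefficient of H_n is 2^n, so a_7 = 2^7 = 128. Work downward with a_k = (k+1)(k+2) a_{k+2} / (2(k - n)):
  a_5 = (6)(7)(128) / (2(5 - 7)) = 5376/(-4) = -1344
  a_3 = (4)(5)(-1344) / (2(3 - 7)) = -26880/(-8) = 3360
  a_1 = (2)(3)(3360) / (2(1 - 7)) = 20160/(-12) = -1680
Hence H_7(x) = 128 x^7 - 1344 x^5 + 3360 x^3 - 1680 x.

H_7(x); series = 128 x^7 - 1344 x^5 + 3360 x^3 - 1680 x


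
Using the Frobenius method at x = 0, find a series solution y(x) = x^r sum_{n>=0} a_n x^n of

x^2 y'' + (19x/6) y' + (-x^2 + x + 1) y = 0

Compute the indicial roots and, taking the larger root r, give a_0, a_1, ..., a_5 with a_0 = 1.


Write in Frobenius form y'' + (p(x)/x) y' + (q(x)/x^2) y = 0:
  p(x) = 19/6,  q(x) = -x^2 + x + 1.
Indicial equation: r(r-1) + (19/6) r + (1) = 0 -> roots r_1 = -2/3, r_2 = -3/2.
Take r = r_1 = -2/3. Let y(x) = x^r sum_{n>=0} a_n x^n with a_0 = 1.
Substitute y = x^r sum a_n x^n and match x^{r+n}. The recurrence is
  D(n) a_n + 1 a_{n-1} - 1 a_{n-2} = 0,  where D(n) = (r+n)(r+n-1) + (19/6)(r+n) + (1).
  a_n = [-1 a_{n-1} + 1 a_{n-2}] / D(n).
Since the indicial polynomial factors as (r - r_1)(r - r_2), D(n) = (r_1 + n - r_1)(r_1 + n - r_2) = n(n + 5/6).
Evaluating step by step (a_0 = 1):
  n = 1: D(1) = 1(1 + 5/6) = 11/6; numerator = -1(1) = -1; a_1 = (-1)/(11/6) = -6/11
  n = 2: D(2) = 2(2 + 5/6) = 17/3; numerator = -1(-6/11) + 1(1) = 17/11; a_2 = (17/11)/(17/3) = 3/11
  n = 3: D(3) = 3(3 + 5/6) = 23/2; numerator = -1(3/11) + 1(-6/11) = -9/11; a_3 = (-9/11)/(23/2) = -18/253
  n = 4: D(4) = 4(4 + 5/6) = 58/3; numerator = -1(-18/253) + 1(3/11) = 87/253; a_4 = (87/253)/(58/3) = 9/506
  n = 5: D(5) = 5(5 + 5/6) = 175/6; numerator = -1(9/506) + 1(-18/253) = -45/506; a_5 = (-45/506)/(175/6) = -27/8855

r = -2/3; a_0 = 1; a_1 = -6/11; a_2 = 3/11; a_3 = -18/253; a_4 = 9/506; a_5 = -27/8855


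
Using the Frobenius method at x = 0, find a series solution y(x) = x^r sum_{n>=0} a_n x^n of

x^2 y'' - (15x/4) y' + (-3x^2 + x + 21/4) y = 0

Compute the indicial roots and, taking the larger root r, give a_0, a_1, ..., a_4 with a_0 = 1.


Write in Frobenius form y'' + (p(x)/x) y' + (q(x)/x^2) y = 0:
  p(x) = -15/4,  q(x) = -3x^2 + x + 21/4.
Indicial equation: r(r-1) + (-15/4) r + (21/4) = 0 -> roots r_1 = 3, r_2 = 7/4.
Take r = r_1 = 3. Let y(x) = x^r sum_{n>=0} a_n x^n with a_0 = 1.
Substitute y = x^r sum a_n x^n and match x^{r+n}. The recurrence is
  D(n) a_n + 1 a_{n-1} - 3 a_{n-2} = 0,  where D(n) = (r+n)(r+n-1) + (-15/4)(r+n) + (21/4).
  a_n = [-1 a_{n-1} + 3 a_{n-2}] / D(n).
Since the indicial polynomial factors as (r - r_1)(r - r_2), D(n) = (r_1 + n - r_1)(r_1 + n - r_2) = n(n + 5/4).
Evaluating step by step (a_0 = 1):
  n = 1: D(1) = 1(1 + 5/4) = 9/4; numerator = -1(1) = -1; a_1 = (-1)/(9/4) = -4/9
  n = 2: D(2) = 2(2 + 5/4) = 13/2; numerator = -1(-4/9) + 3(1) = 31/9; a_2 = (31/9)/(13/2) = 62/117
  n = 3: D(3) = 3(3 + 5/4) = 51/4; numerator = -1(62/117) + 3(-4/9) = -218/117; a_3 = (-218/117)/(51/4) = -872/5967
  n = 4: D(4) = 4(4 + 5/4) = 21; numerator = -1(-872/5967) + 3(62/117) = 10358/5967; a_4 = (10358/5967)/(21) = 10358/125307

r = 3; a_0 = 1; a_1 = -4/9; a_2 = 62/117; a_3 = -872/5967; a_4 = 10358/125307
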